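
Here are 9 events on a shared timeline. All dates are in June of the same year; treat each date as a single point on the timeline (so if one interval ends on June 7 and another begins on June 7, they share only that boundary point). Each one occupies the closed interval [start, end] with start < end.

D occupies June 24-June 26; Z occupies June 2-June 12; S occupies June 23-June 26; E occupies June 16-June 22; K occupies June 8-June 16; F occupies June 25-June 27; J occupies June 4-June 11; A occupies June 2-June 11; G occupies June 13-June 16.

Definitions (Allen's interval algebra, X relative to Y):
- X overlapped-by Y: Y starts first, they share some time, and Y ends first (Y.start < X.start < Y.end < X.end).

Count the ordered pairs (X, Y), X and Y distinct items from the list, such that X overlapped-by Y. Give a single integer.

Checking all 72 ordered pairs for relation 'overlapped-by'; matching pairs in alphabetical order:
(F, D): F overlapped-by D ✓
(F, S): F overlapped-by S ✓
(K, A): K overlapped-by A ✓
(K, J): K overlapped-by J ✓
(K, Z): K overlapped-by Z ✓
Count: 5.

5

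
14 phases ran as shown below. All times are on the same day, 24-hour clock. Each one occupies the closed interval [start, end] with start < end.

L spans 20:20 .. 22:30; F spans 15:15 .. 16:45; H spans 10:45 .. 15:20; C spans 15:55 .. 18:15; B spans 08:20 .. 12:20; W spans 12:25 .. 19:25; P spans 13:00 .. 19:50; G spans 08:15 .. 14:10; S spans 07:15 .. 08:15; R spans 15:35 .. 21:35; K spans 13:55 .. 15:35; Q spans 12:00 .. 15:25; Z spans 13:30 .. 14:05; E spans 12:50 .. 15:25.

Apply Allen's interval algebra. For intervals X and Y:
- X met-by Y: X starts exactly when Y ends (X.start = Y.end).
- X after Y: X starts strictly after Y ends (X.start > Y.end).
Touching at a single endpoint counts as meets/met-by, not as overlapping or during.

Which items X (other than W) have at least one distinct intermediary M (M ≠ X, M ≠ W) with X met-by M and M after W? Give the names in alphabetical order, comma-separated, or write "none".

Target W = [12:25, 19:25].
Intermediaries M with M after W: L.
Via L — items with X met-by L: none.
Union: none.

none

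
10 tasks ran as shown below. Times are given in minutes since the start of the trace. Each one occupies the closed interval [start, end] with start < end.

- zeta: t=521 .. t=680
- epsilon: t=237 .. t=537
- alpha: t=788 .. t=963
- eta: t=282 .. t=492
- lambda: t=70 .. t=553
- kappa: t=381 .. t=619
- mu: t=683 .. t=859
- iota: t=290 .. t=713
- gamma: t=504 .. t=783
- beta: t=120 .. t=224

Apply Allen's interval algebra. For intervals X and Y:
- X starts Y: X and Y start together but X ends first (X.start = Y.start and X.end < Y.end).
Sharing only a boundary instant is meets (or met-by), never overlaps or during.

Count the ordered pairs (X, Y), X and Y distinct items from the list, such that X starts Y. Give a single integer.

Checking all 90 ordered pairs for relation 'starts'; matching pairs in alphabetical order:
No pair satisfies it.
Count: 0.

0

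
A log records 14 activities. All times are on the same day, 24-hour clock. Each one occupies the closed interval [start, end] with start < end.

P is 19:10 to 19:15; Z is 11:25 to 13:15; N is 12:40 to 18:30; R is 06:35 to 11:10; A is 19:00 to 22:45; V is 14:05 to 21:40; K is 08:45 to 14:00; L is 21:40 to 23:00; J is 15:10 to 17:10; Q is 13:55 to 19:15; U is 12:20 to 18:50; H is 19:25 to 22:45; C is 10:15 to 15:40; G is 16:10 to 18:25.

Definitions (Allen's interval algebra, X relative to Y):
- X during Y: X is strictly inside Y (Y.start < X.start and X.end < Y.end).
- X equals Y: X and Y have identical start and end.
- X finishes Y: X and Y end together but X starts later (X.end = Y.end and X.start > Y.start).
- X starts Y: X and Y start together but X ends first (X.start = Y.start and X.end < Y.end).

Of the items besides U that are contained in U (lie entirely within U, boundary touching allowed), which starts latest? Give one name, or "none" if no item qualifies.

G

Target U = [12:20, 18:50].
A [19:00, 22:45] → after → excluded.
C [10:15, 15:40] → overlaps → excluded.
G [16:10, 18:25] → during → candidate.
H [19:25, 22:45] → after → excluded.
J [15:10, 17:10] → during → candidate.
K [08:45, 14:00] → overlaps → excluded.
L [21:40, 23:00] → after → excluded.
N [12:40, 18:30] → during → candidate.
P [19:10, 19:15] → after → excluded.
Q [13:55, 19:15] → overlapped-by → excluded.
R [06:35, 11:10] → before → excluded.
V [14:05, 21:40] → overlapped-by → excluded.
Z [11:25, 13:15] → overlaps → excluded.
Among candidates, latest start is 16:10 → G.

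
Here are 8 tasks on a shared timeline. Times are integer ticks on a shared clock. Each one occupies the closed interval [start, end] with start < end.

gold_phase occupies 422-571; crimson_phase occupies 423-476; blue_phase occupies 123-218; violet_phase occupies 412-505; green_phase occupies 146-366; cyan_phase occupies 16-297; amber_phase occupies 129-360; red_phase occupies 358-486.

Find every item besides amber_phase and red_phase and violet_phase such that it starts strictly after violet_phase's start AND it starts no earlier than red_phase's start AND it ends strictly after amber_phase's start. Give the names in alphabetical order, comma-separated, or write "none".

Conditions: its start is strictly after violet_phase's start (X.start > 412) AND its start is no earlier than red_phase's start (X.start >= 358) AND its end is strictly after amber_phase's start (X.end > 129).
blue_phase: start 123 > 412? ✗; start 123 >= 358? ✗; end 218 > 129? ✓ → no.
crimson_phase: start 423 > 412? ✓; start 423 >= 358? ✓; end 476 > 129? ✓ → yes.
cyan_phase: start 16 > 412? ✗; start 16 >= 358? ✗; end 297 > 129? ✓ → no.
gold_phase: start 422 > 412? ✓; start 422 >= 358? ✓; end 571 > 129? ✓ → yes.
green_phase: start 146 > 412? ✗; start 146 >= 358? ✗; end 366 > 129? ✓ → no.
Result: crimson_phase, gold_phase.

crimson_phase, gold_phase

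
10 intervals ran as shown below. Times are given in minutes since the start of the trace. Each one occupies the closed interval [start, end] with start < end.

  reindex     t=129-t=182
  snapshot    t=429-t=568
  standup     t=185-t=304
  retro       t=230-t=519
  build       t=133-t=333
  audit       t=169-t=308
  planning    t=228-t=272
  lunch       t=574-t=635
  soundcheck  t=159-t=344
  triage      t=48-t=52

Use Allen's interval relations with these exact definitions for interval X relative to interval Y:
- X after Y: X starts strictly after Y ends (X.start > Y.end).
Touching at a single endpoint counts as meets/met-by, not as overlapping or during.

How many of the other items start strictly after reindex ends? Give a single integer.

5

Target reindex = [t=129, t=182].
audit [t=169, t=308] → overlapped-by → no.
build [t=133, t=333] → overlapped-by → no.
lunch [t=574, t=635] → after → counts.
planning [t=228, t=272] → after → counts.
retro [t=230, t=519] → after → counts.
snapshot [t=429, t=568] → after → counts.
soundcheck [t=159, t=344] → overlapped-by → no.
standup [t=185, t=304] → after → counts.
triage [t=48, t=52] → before → no.
Total: 5.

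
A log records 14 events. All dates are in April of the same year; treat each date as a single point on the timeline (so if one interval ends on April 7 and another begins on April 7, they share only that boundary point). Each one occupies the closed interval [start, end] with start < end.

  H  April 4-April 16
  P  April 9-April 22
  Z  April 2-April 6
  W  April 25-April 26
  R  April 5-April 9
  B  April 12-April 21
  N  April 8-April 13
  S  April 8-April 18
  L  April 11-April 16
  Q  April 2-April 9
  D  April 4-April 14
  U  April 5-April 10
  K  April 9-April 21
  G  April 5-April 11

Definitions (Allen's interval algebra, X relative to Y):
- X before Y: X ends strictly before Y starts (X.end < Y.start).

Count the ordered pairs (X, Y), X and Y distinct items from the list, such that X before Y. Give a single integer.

Checking all 182 ordered pairs for relation 'before'; matching pairs in alphabetical order:
(B, W): B before W ✓
(D, W): D before W ✓
(G, B): G before B ✓
(G, W): G before W ✓
(H, W): H before W ✓
(K, W): K before W ✓
(L, W): L before W ✓
(N, W): N before W ✓
(P, W): P before W ✓
(Q, B): Q before B ✓
(Q, L): Q before L ✓
(Q, W): Q before W ✓
(R, B): R before B ✓
(R, L): R before L ✓
(R, W): R before W ✓
(S, W): S before W ✓
(U, B): U before B ✓
(U, L): U before L ✓
(U, W): U before W ✓
(Z, B): Z before B ✓
(Z, K): Z before K ✓
(Z, L): Z before L ✓
(Z, N): Z before N ✓
(Z, P): Z before P ✓
... plus 2 further pairs not listed.
Count: 26.

26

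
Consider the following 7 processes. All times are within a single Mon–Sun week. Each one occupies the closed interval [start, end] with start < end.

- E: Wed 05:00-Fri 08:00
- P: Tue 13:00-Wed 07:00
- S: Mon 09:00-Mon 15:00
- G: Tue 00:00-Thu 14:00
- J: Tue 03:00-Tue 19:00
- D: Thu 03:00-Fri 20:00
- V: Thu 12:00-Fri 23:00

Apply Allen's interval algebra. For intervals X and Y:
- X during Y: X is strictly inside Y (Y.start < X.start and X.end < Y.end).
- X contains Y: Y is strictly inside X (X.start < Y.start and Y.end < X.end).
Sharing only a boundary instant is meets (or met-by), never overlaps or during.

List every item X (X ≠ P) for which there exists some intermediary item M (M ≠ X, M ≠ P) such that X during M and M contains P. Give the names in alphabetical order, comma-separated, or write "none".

J

Target P = [Tue 13:00, Wed 07:00].
Intermediaries M with M contains P: G.
Via G — items with X during G: J.
Union: J.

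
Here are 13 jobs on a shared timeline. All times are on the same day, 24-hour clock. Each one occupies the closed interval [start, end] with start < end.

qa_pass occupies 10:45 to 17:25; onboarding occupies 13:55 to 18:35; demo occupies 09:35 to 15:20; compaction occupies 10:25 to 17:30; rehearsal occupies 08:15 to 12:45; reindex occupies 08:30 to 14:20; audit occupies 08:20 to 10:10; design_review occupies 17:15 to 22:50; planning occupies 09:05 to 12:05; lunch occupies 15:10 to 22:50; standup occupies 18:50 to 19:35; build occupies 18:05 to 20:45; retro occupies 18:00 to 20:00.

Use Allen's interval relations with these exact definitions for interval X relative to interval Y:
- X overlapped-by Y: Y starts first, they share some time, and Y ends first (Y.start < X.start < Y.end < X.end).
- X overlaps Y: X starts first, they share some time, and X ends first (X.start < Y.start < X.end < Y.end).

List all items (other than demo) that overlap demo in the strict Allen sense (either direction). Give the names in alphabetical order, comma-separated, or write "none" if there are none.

audit, compaction, lunch, onboarding, planning, qa_pass, rehearsal, reindex

Target demo = [09:35, 15:20].
audit [08:20, 10:10] → overlaps → yes.
build [18:05, 20:45] → after → no.
compaction [10:25, 17:30] → overlapped-by → yes.
design_review [17:15, 22:50] → after → no.
lunch [15:10, 22:50] → overlapped-by → yes.
onboarding [13:55, 18:35] → overlapped-by → yes.
planning [09:05, 12:05] → overlaps → yes.
qa_pass [10:45, 17:25] → overlapped-by → yes.
rehearsal [08:15, 12:45] → overlaps → yes.
reindex [08:30, 14:20] → overlaps → yes.
retro [18:00, 20:00] → after → no.
standup [18:50, 19:35] → after → no.
Result: audit, compaction, lunch, onboarding, planning, qa_pass, rehearsal, reindex.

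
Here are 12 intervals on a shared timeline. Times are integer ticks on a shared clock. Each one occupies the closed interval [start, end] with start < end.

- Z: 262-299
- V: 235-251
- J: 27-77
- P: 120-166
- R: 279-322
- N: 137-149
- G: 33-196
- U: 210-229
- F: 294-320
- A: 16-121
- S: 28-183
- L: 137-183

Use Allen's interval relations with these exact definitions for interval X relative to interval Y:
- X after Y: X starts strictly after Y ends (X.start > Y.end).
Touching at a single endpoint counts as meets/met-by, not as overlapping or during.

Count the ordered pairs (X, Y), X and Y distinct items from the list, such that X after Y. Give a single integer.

Checking all 132 ordered pairs for relation 'after'; matching pairs in alphabetical order:
(F, A): F after A ✓
(F, G): F after G ✓
(F, J): F after J ✓
(F, L): F after L ✓
(F, N): F after N ✓
(F, P): F after P ✓
(F, S): F after S ✓
(F, U): F after U ✓
(F, V): F after V ✓
(L, A): L after A ✓
(L, J): L after J ✓
(N, A): N after A ✓
(N, J): N after J ✓
(P, J): P after J ✓
(R, A): R after A ✓
(R, G): R after G ✓
(R, J): R after J ✓
(R, L): R after L ✓
(R, N): R after N ✓
(R, P): R after P ✓
(R, S): R after S ✓
(R, U): R after U ✓
(R, V): R after V ✓
(U, A): U after A ✓
... plus 23 further pairs not listed.
Count: 47.

47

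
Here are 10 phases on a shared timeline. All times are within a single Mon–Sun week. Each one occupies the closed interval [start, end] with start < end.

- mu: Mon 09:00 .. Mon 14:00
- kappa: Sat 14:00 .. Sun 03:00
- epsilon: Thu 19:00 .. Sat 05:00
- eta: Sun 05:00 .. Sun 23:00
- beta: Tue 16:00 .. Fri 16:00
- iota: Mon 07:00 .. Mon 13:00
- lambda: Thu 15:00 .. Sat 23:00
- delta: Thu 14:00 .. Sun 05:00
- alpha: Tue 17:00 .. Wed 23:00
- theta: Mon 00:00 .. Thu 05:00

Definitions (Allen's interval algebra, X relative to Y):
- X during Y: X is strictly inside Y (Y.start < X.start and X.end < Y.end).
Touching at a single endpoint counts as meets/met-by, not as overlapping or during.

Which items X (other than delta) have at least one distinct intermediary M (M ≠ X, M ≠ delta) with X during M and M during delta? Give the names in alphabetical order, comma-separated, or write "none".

Target delta = [Thu 14:00, Sun 05:00].
Intermediaries M with M during delta: epsilon, kappa, lambda.
Via epsilon — items with X during epsilon: none.
Via kappa — items with X during kappa: none.
Via lambda — items with X during lambda: epsilon.
Union: epsilon.

epsilon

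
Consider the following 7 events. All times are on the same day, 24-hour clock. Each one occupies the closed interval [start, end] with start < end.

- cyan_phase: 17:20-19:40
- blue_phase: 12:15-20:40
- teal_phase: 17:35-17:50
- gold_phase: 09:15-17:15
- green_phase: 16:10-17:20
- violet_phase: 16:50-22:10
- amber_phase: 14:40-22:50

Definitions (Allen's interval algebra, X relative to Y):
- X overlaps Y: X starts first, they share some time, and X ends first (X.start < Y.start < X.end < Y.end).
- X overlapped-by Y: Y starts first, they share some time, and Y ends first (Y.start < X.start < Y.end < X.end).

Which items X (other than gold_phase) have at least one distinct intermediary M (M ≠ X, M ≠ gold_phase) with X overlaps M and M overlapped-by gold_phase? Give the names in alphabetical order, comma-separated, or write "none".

Target gold_phase = [09:15, 17:15].
Intermediaries M with M overlapped-by gold_phase: amber_phase, blue_phase, green_phase, violet_phase.
Via amber_phase — items with X overlaps amber_phase: blue_phase.
Via blue_phase — items with X overlaps blue_phase: none.
Via green_phase — items with X overlaps green_phase: none.
Via violet_phase — items with X overlaps violet_phase: blue_phase, green_phase.
Union: blue_phase, green_phase.

blue_phase, green_phase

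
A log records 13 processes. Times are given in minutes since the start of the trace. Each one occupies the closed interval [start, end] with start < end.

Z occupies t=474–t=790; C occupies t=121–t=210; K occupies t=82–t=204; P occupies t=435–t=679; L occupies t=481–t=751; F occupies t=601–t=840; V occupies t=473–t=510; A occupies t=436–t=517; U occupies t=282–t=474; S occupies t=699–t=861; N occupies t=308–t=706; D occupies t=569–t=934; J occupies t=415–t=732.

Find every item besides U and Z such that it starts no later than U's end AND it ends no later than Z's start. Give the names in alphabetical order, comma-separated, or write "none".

Conditions: its start is no later than U's end (X.start <= t=474) AND its end is no later than Z's start (X.end <= t=474).
A: start t=436 <= t=474? ✓; end t=517 <= t=474? ✗ → no.
C: start t=121 <= t=474? ✓; end t=210 <= t=474? ✓ → yes.
D: start t=569 <= t=474? ✗; end t=934 <= t=474? ✗ → no.
F: start t=601 <= t=474? ✗; end t=840 <= t=474? ✗ → no.
J: start t=415 <= t=474? ✓; end t=732 <= t=474? ✗ → no.
K: start t=82 <= t=474? ✓; end t=204 <= t=474? ✓ → yes.
L: start t=481 <= t=474? ✗; end t=751 <= t=474? ✗ → no.
N: start t=308 <= t=474? ✓; end t=706 <= t=474? ✗ → no.
P: start t=435 <= t=474? ✓; end t=679 <= t=474? ✗ → no.
S: start t=699 <= t=474? ✗; end t=861 <= t=474? ✗ → no.
V: start t=473 <= t=474? ✓; end t=510 <= t=474? ✗ → no.
Result: C, K.

C, K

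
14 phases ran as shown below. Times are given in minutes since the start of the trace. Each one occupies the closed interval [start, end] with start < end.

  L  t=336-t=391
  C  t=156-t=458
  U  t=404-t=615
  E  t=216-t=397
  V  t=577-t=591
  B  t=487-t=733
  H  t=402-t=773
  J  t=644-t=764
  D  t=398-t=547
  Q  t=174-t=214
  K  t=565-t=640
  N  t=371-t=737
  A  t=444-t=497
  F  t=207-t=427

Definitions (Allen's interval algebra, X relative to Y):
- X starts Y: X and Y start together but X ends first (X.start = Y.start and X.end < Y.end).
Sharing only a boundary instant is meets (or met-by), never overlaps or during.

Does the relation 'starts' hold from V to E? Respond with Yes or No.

No

V = [t=577, t=591], E = [t=216, t=397].
Actual relation of V to E: after.
Asked whether 'starts' holds → No.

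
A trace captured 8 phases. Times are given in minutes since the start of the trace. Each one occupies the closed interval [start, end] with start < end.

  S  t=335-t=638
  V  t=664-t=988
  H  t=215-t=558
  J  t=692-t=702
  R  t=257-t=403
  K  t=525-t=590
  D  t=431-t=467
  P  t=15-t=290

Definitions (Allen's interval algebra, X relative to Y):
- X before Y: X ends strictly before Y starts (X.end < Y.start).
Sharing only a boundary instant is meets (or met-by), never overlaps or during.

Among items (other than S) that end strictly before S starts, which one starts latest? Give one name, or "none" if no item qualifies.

Target S = [t=335, t=638].
D [t=431, t=467] → during → excluded.
H [t=215, t=558] → overlaps → excluded.
J [t=692, t=702] → after → excluded.
K [t=525, t=590] → during → excluded.
P [t=15, t=290] → before → candidate.
R [t=257, t=403] → overlaps → excluded.
V [t=664, t=988] → after → excluded.
Among candidates, latest start is t=15 → P.

P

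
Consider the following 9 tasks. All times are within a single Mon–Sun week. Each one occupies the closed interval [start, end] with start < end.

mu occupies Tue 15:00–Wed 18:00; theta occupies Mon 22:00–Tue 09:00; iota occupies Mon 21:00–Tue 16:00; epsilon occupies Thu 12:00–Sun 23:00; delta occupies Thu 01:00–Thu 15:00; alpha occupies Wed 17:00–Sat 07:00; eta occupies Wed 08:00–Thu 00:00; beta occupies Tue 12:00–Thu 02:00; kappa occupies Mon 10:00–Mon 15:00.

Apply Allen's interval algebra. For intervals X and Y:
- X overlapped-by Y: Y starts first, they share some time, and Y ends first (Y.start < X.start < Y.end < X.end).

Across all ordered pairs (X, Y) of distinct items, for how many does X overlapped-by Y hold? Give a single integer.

9

Checking all 72 ordered pairs for relation 'overlapped-by'; matching pairs in alphabetical order:
(alpha, beta): alpha overlapped-by beta ✓
(alpha, eta): alpha overlapped-by eta ✓
(alpha, mu): alpha overlapped-by mu ✓
(beta, iota): beta overlapped-by iota ✓
(delta, beta): delta overlapped-by beta ✓
(epsilon, alpha): epsilon overlapped-by alpha ✓
(epsilon, delta): epsilon overlapped-by delta ✓
(eta, mu): eta overlapped-by mu ✓
(mu, iota): mu overlapped-by iota ✓
Count: 9.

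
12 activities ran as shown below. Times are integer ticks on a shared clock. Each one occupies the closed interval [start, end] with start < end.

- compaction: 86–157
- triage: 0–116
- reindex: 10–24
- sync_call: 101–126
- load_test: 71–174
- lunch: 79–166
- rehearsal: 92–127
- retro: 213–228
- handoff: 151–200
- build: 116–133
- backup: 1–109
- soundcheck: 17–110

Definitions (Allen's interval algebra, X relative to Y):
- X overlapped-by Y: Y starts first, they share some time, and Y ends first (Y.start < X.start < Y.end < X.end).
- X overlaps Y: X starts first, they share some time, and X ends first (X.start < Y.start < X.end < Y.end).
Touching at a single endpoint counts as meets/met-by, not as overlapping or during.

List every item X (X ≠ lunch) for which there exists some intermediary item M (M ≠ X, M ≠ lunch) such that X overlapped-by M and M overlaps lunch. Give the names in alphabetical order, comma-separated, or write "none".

compaction, load_test, rehearsal, soundcheck, sync_call

Target lunch = [79, 166].
Intermediaries M with M overlaps lunch: backup, soundcheck, triage.
Via backup — items with X overlapped-by backup: compaction, load_test, rehearsal, soundcheck, sync_call.
Via soundcheck — items with X overlapped-by soundcheck: compaction, load_test, rehearsal, sync_call.
Via triage — items with X overlapped-by triage: compaction, load_test, rehearsal, sync_call.
Union: compaction, load_test, rehearsal, soundcheck, sync_call.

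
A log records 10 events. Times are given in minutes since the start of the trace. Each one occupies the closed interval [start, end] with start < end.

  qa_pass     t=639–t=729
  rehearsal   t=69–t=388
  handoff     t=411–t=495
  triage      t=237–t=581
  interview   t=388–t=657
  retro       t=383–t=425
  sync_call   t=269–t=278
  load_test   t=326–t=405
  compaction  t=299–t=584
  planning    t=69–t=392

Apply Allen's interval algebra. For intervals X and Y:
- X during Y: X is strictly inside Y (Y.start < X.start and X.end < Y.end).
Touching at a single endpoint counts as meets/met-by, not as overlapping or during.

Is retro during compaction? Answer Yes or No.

Yes

retro = [t=383, t=425], compaction = [t=299, t=584].
Actual relation of retro to compaction: during.
Asked whether 'during' holds → Yes.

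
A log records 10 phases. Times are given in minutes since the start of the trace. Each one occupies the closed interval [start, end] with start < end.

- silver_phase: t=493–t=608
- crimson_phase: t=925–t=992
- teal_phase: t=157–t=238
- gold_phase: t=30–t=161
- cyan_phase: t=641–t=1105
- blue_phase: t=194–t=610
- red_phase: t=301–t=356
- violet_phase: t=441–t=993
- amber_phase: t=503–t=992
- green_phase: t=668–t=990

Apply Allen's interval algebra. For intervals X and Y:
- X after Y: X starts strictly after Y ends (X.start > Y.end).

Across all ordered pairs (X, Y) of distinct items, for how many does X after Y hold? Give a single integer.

Checking all 90 ordered pairs for relation 'after'; matching pairs in alphabetical order:
(amber_phase, gold_phase): amber_phase after gold_phase ✓
(amber_phase, red_phase): amber_phase after red_phase ✓
(amber_phase, teal_phase): amber_phase after teal_phase ✓
(blue_phase, gold_phase): blue_phase after gold_phase ✓
(crimson_phase, blue_phase): crimson_phase after blue_phase ✓
(crimson_phase, gold_phase): crimson_phase after gold_phase ✓
(crimson_phase, red_phase): crimson_phase after red_phase ✓
(crimson_phase, silver_phase): crimson_phase after silver_phase ✓
(crimson_phase, teal_phase): crimson_phase after teal_phase ✓
(cyan_phase, blue_phase): cyan_phase after blue_phase ✓
(cyan_phase, gold_phase): cyan_phase after gold_phase ✓
(cyan_phase, red_phase): cyan_phase after red_phase ✓
(cyan_phase, silver_phase): cyan_phase after silver_phase ✓
(cyan_phase, teal_phase): cyan_phase after teal_phase ✓
(green_phase, blue_phase): green_phase after blue_phase ✓
(green_phase, gold_phase): green_phase after gold_phase ✓
(green_phase, red_phase): green_phase after red_phase ✓
(green_phase, silver_phase): green_phase after silver_phase ✓
(green_phase, teal_phase): green_phase after teal_phase ✓
(red_phase, gold_phase): red_phase after gold_phase ✓
(red_phase, teal_phase): red_phase after teal_phase ✓
(silver_phase, gold_phase): silver_phase after gold_phase ✓
(silver_phase, red_phase): silver_phase after red_phase ✓
(silver_phase, teal_phase): silver_phase after teal_phase ✓
... plus 3 further pairs not listed.
Count: 27.

27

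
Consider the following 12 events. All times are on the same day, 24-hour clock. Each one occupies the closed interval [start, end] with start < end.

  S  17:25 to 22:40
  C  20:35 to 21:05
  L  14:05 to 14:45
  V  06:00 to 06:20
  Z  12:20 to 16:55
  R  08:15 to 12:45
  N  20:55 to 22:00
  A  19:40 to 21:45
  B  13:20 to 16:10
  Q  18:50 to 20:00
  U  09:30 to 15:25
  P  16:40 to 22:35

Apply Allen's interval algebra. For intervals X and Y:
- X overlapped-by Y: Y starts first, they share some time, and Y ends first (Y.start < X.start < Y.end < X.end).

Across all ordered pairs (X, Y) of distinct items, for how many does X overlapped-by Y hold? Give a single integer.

9

Checking all 132 ordered pairs for relation 'overlapped-by'; matching pairs in alphabetical order:
(A, Q): A overlapped-by Q ✓
(B, U): B overlapped-by U ✓
(N, A): N overlapped-by A ✓
(N, C): N overlapped-by C ✓
(P, Z): P overlapped-by Z ✓
(S, P): S overlapped-by P ✓
(U, R): U overlapped-by R ✓
(Z, R): Z overlapped-by R ✓
(Z, U): Z overlapped-by U ✓
Count: 9.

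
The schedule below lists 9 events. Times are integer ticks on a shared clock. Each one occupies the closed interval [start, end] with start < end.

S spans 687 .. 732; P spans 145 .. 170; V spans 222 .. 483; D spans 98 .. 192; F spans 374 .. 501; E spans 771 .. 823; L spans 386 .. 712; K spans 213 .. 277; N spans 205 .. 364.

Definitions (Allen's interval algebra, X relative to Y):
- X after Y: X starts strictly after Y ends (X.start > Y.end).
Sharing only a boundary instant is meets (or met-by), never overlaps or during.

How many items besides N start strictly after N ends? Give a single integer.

Target N = [205, 364].
D [98, 192] → before → no.
E [771, 823] → after → counts.
F [374, 501] → after → counts.
K [213, 277] → during → no.
L [386, 712] → after → counts.
P [145, 170] → before → no.
S [687, 732] → after → counts.
V [222, 483] → overlapped-by → no.
Total: 4.

4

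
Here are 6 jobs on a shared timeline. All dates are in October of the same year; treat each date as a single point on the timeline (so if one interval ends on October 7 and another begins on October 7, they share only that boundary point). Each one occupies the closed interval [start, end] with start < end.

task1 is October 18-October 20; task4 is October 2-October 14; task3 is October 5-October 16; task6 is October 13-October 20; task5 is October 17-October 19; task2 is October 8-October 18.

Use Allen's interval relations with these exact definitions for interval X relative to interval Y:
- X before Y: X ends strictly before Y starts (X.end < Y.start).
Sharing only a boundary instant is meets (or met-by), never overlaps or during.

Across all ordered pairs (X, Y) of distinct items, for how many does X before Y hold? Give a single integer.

4

Checking all 30 ordered pairs for relation 'before'; matching pairs in alphabetical order:
(task3, task1): task3 before task1 ✓
(task3, task5): task3 before task5 ✓
(task4, task1): task4 before task1 ✓
(task4, task5): task4 before task5 ✓
Count: 4.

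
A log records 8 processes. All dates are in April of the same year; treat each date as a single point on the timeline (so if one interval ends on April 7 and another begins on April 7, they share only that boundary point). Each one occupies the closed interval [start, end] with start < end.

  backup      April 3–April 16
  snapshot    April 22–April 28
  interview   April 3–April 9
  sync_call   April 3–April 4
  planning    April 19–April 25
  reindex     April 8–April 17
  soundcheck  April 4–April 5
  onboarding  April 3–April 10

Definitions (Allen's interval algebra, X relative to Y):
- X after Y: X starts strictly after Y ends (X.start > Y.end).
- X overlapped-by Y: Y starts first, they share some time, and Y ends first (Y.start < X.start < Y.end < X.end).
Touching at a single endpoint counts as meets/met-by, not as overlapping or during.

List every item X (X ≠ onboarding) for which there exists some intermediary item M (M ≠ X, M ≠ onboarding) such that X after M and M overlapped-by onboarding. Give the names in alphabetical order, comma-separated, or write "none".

planning, snapshot

Target onboarding = [April 3, April 10].
Intermediaries M with M overlapped-by onboarding: reindex.
Via reindex — items with X after reindex: planning, snapshot.
Union: planning, snapshot.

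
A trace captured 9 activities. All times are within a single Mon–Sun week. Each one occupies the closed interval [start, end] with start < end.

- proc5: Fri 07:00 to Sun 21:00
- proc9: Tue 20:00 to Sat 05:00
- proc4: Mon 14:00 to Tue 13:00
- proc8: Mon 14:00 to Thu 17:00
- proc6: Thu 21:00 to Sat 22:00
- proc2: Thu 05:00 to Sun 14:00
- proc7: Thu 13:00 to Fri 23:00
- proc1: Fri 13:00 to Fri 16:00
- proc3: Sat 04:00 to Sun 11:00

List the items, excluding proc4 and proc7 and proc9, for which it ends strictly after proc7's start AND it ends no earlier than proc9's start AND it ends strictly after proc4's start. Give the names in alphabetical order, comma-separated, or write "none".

proc1, proc2, proc3, proc5, proc6, proc8

Conditions: its end is strictly after proc7's start (X.end > Thu 13:00) AND its end is no earlier than proc9's start (X.end >= Tue 20:00) AND its end is strictly after proc4's start (X.end > Mon 14:00).
proc1: end Fri 16:00 > Thu 13:00? ✓; end Fri 16:00 >= Tue 20:00? ✓; end Fri 16:00 > Mon 14:00? ✓ → yes.
proc2: end Sun 14:00 > Thu 13:00? ✓; end Sun 14:00 >= Tue 20:00? ✓; end Sun 14:00 > Mon 14:00? ✓ → yes.
proc3: end Sun 11:00 > Thu 13:00? ✓; end Sun 11:00 >= Tue 20:00? ✓; end Sun 11:00 > Mon 14:00? ✓ → yes.
proc5: end Sun 21:00 > Thu 13:00? ✓; end Sun 21:00 >= Tue 20:00? ✓; end Sun 21:00 > Mon 14:00? ✓ → yes.
proc6: end Sat 22:00 > Thu 13:00? ✓; end Sat 22:00 >= Tue 20:00? ✓; end Sat 22:00 > Mon 14:00? ✓ → yes.
proc8: end Thu 17:00 > Thu 13:00? ✓; end Thu 17:00 >= Tue 20:00? ✓; end Thu 17:00 > Mon 14:00? ✓ → yes.
Result: proc1, proc2, proc3, proc5, proc6, proc8.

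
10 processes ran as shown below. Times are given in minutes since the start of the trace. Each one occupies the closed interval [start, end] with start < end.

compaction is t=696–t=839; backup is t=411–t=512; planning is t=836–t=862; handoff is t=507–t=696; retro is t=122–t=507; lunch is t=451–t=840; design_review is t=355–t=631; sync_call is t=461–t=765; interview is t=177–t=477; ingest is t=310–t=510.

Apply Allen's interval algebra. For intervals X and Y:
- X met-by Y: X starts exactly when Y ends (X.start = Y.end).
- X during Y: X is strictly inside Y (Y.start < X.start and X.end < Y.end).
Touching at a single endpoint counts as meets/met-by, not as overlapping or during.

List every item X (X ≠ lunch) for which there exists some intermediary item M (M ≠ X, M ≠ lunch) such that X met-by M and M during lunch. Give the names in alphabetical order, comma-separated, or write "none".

Target lunch = [t=451, t=840].
Intermediaries M with M during lunch: compaction, handoff, sync_call.
Via compaction — items with X met-by compaction: none.
Via handoff — items with X met-by handoff: compaction.
Via sync_call — items with X met-by sync_call: none.
Union: compaction.

compaction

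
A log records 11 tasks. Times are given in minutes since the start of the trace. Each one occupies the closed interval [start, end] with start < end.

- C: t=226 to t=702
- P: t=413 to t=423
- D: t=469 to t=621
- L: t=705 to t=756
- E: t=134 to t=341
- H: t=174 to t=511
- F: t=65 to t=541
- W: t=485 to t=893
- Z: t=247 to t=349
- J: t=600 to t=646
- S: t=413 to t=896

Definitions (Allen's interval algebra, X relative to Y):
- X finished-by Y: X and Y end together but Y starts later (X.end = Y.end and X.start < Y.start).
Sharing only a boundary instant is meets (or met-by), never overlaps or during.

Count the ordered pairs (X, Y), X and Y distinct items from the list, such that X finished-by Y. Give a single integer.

0

Checking all 110 ordered pairs for relation 'finished-by'; matching pairs in alphabetical order:
No pair satisfies it.
Count: 0.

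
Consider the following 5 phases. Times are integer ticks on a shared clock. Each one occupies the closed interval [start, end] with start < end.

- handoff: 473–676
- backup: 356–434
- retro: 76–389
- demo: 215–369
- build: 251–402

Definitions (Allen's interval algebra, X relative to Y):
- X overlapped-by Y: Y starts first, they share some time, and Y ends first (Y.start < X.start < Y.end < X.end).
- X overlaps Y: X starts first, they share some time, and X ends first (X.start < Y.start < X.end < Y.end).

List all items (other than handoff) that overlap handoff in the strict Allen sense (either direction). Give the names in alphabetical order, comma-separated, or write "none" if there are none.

Target handoff = [473, 676].
backup [356, 434] → before → no.
build [251, 402] → before → no.
demo [215, 369] → before → no.
retro [76, 389] → before → no.
Result: none.

none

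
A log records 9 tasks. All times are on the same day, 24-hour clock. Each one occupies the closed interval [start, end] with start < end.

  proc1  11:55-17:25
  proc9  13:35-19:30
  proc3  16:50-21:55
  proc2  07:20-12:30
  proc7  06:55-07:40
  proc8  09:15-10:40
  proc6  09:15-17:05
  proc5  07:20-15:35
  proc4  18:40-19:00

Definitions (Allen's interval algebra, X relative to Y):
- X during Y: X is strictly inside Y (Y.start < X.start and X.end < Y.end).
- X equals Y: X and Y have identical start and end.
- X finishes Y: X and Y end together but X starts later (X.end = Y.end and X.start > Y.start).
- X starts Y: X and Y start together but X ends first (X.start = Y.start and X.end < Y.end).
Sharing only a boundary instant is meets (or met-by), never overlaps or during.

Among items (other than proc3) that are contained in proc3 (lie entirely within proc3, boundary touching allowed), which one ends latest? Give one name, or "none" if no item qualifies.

Target proc3 = [16:50, 21:55].
proc1 [11:55, 17:25] → overlaps → excluded.
proc2 [07:20, 12:30] → before → excluded.
proc4 [18:40, 19:00] → during → candidate.
proc5 [07:20, 15:35] → before → excluded.
proc6 [09:15, 17:05] → overlaps → excluded.
proc7 [06:55, 07:40] → before → excluded.
proc8 [09:15, 10:40] → before → excluded.
proc9 [13:35, 19:30] → overlaps → excluded.
Among candidates, latest end is 19:00 → proc4.

proc4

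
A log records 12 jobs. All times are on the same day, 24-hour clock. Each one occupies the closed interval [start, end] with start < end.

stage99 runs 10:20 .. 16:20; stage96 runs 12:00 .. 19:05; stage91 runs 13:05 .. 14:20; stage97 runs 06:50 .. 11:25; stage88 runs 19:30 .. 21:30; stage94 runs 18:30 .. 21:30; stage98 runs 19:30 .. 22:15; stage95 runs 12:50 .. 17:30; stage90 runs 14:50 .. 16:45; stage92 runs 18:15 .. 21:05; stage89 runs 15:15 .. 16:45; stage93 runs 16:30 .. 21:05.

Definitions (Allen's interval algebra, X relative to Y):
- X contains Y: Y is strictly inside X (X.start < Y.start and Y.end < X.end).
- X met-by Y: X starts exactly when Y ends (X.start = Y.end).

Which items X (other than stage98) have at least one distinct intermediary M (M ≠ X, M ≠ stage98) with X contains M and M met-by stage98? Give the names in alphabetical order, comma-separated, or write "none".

Target stage98 = [19:30, 22:15].
Intermediaries M with M met-by stage98: none.
Union: none.

none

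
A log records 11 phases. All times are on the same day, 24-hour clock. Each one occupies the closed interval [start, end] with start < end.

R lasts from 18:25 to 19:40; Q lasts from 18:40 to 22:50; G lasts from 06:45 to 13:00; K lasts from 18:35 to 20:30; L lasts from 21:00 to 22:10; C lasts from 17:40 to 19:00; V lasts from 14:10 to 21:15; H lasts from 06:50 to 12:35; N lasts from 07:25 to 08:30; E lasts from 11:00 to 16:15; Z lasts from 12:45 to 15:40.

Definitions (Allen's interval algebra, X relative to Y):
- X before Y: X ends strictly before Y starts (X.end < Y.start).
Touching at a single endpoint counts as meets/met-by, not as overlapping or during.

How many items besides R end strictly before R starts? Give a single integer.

5

Target R = [18:25, 19:40].
C [17:40, 19:00] → overlaps → no.
E [11:00, 16:15] → before → counts.
G [06:45, 13:00] → before → counts.
H [06:50, 12:35] → before → counts.
K [18:35, 20:30] → overlapped-by → no.
L [21:00, 22:10] → after → no.
N [07:25, 08:30] → before → counts.
Q [18:40, 22:50] → overlapped-by → no.
V [14:10, 21:15] → contains → no.
Z [12:45, 15:40] → before → counts.
Total: 5.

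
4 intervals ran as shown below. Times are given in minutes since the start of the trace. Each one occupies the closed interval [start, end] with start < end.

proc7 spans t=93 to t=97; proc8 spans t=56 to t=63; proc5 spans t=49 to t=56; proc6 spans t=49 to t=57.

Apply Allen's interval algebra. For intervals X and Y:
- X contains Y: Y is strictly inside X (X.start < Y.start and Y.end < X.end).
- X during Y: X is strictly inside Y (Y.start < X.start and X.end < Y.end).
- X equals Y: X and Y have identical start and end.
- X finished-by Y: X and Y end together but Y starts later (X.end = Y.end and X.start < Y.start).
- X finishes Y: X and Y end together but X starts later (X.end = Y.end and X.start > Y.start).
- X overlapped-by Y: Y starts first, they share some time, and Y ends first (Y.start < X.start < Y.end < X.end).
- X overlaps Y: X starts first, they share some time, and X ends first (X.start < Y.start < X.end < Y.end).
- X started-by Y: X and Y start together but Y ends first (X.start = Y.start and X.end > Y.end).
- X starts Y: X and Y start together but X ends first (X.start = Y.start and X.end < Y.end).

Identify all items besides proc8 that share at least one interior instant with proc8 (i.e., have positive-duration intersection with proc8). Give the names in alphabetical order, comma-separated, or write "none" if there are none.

Target proc8 = [t=56, t=63].
proc5 [t=49, t=56] → meets → no.
proc6 [t=49, t=57] → overlaps → yes.
proc7 [t=93, t=97] → after → no.
Result: proc6.

proc6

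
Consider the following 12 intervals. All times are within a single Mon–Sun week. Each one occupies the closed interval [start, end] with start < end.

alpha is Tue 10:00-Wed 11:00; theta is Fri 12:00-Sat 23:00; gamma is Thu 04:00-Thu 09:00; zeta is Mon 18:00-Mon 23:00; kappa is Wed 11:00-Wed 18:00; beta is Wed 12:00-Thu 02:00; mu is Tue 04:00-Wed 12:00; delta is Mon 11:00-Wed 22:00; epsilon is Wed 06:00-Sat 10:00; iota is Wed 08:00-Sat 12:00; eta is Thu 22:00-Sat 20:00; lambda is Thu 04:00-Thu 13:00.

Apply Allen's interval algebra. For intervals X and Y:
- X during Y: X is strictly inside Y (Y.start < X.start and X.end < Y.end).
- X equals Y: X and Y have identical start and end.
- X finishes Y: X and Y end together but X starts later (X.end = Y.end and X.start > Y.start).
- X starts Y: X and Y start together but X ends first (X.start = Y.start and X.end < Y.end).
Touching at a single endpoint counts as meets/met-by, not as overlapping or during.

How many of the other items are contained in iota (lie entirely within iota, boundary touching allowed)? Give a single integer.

4

Target iota = [Wed 08:00, Sat 12:00].
alpha [Tue 10:00, Wed 11:00] → overlaps → no.
beta [Wed 12:00, Thu 02:00] → during → counts.
delta [Mon 11:00, Wed 22:00] → overlaps → no.
epsilon [Wed 06:00, Sat 10:00] → overlaps → no.
eta [Thu 22:00, Sat 20:00] → overlapped-by → no.
gamma [Thu 04:00, Thu 09:00] → during → counts.
kappa [Wed 11:00, Wed 18:00] → during → counts.
lambda [Thu 04:00, Thu 13:00] → during → counts.
mu [Tue 04:00, Wed 12:00] → overlaps → no.
theta [Fri 12:00, Sat 23:00] → overlapped-by → no.
zeta [Mon 18:00, Mon 23:00] → before → no.
Total: 4.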